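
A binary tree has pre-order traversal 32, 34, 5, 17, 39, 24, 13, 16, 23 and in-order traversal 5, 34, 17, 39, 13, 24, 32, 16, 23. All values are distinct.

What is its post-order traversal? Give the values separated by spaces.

5 13 24 39 17 34 23 16 32

The first element of pre-order is the root; it splits in-order into left and right subtrees.
Root 32: left subtree has 6 nodes {5, 34, 17, 39, 13, 24}, right has 2 {16, 23}.
  Root 34: left subtree has 1 node {5}, right has 4 {17, 39, 13, 24}.
    Root 17: left subtree has 0 nodes { }, right has 3 {39, 13, 24}.
      Root 39: left subtree has 0 nodes { }, right has 2 {13, 24}.
        Root 24: left subtree has 1 node {13}, right has 0 { }.
  Root 16: left subtree has 0 nodes { }, right has 1 {23}.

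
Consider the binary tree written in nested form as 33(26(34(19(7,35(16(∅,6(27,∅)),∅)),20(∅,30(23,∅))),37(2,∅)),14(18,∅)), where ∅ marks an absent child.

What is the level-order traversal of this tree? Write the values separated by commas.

33, 26, 14, 34, 37, 18, 19, 20, 2, 7, 35, 30, 16, 23, 6, 27

Level-order visits nodes level by level from the root, left to right within each level.
Level 0: 33
Level 1: 26, 14
Level 2: 34, 37, 18
Level 3: 19, 20, 2
Level 4: 7, 35, 30
Level 5: 16, 23
Level 6: 6
Level 7: 27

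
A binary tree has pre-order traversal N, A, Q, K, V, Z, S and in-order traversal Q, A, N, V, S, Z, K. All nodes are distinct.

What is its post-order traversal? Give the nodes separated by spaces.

Q A S Z V K N

The first element of pre-order is the root; it splits in-order into left and right subtrees.
Root N: left subtree has 2 nodes {Q, A}, right has 4 {V, S, Z, K}.
  Root A: left subtree has 1 node {Q}, right has 0 { }.
  Root K: left subtree has 3 nodes {V, S, Z}, right has 0 { }.
    Root V: left subtree has 0 nodes { }, right has 2 {S, Z}.
      Root Z: left subtree has 1 node {S}, right has 0 { }.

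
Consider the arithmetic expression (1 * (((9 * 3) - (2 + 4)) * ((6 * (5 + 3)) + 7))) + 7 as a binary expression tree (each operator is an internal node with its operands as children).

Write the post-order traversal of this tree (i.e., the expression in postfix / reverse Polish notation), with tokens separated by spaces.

Post-order on an expression tree gives postfix notation: for each operator, emit left operand, right operand, then the operator.

1 9 3 * 2 4 + - 6 5 3 + * 7 + * * 7 +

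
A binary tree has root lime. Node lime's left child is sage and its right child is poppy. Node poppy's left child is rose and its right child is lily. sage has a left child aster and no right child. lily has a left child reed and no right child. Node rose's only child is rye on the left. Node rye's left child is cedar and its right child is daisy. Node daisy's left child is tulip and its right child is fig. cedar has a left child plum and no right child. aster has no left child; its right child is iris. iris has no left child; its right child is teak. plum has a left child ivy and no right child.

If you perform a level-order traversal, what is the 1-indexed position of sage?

Level-order visits nodes level by level from the root, left to right within each level.
Level 0: lime
Level 1: sage, poppy
Level 2: aster, rose, lily
Level 3: iris, rye, reed
Level 4: teak, cedar, daisy
Level 5: plum, tulip, fig
Level 6: ivy
Full level-order sequence: lime, sage, poppy, aster, rose, lily, iris, rye, reed, teak, cedar, daisy, plum, tulip, fig, ivy.

2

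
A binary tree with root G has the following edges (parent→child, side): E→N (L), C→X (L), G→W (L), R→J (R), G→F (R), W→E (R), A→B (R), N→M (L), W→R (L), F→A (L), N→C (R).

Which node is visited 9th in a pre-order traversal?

X

Pre-order visits the node, then its left subtree, then its right subtree.
Visit G.
At G: go left to W.
  Visit W.
  At W: go left to R.
    Visit R.
    At R: no left child.
    At R: go right to J.
      J is a leaf — visit J.
  At W: go right to E.
    Visit E.
    At E: go left to N.
      Visit N.
      At N: go left to M.
        M is a leaf — visit M.
      At N: go right to C.
        Visit C.
        At C: go left to X.
          X is a leaf — visit X.
        At C: no right child.
    At E: no right child.
At G: go right to F.
  Visit F.
  At F: go left to A.
    Visit A.
    At A: no left child.
    At A: go right to B.
      B is a leaf — visit B.
  At F: no right child.
Full pre-order sequence: G, W, R, J, E, N, M, C, X, F, A, B.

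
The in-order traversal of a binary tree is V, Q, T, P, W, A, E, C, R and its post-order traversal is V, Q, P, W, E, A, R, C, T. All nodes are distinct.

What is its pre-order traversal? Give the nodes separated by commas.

T, Q, V, C, A, W, P, E, R

The last element of post-order is the root; it splits in-order into left and right subtrees.
Root T: left subtree has 2 nodes {V, Q}, right has 6 {P, W, A, E, C, R}.
  Root Q: left subtree has 1 node {V}, right has 0 { }.
  Root C: left subtree has 4 nodes {P, W, A, E}, right has 1 {R}.
    Root A: left subtree has 2 nodes {P, W}, right has 1 {E}.
      Root W: left subtree has 1 node {P}, right has 0 { }.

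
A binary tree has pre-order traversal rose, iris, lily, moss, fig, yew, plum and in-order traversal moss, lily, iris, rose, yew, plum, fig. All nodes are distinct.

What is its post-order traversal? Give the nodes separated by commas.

moss, lily, iris, plum, yew, fig, rose

The first element of pre-order is the root; it splits in-order into left and right subtrees.
Root rose: left subtree has 3 nodes {moss, lily, iris}, right has 3 {yew, plum, fig}.
  Root iris: left subtree has 2 nodes {moss, lily}, right has 0 { }.
    Root lily: left subtree has 1 node {moss}, right has 0 { }.
  Root fig: left subtree has 2 nodes {yew, plum}, right has 0 { }.
    Root yew: left subtree has 0 nodes { }, right has 1 {plum}.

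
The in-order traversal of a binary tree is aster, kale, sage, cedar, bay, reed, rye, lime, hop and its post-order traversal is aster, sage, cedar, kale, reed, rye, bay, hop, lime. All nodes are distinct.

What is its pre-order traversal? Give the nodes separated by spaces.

lime bay kale aster cedar sage rye reed hop

The last element of post-order is the root; it splits in-order into left and right subtrees.
Root lime: left subtree has 7 nodes {aster, kale, sage, cedar, bay, reed, rye}, right has 1 {hop}.
  Root bay: left subtree has 4 nodes {aster, kale, sage, cedar}, right has 2 {reed, rye}.
    Root kale: left subtree has 1 node {aster}, right has 2 {sage, cedar}.
      Root cedar: left subtree has 1 node {sage}, right has 0 { }.
    Root rye: left subtree has 1 node {reed}, right has 0 { }.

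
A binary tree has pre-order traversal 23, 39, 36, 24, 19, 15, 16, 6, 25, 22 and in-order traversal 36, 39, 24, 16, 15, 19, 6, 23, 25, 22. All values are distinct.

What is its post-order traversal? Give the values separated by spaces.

The first element of pre-order is the root; it splits in-order into left and right subtrees.
Root 23: left subtree has 7 nodes {36, 39, 24, 16, 15, 19, 6}, right has 2 {25, 22}.
  Root 39: left subtree has 1 node {36}, right has 5 {24, 16, 15, 19, 6}.
    Root 24: left subtree has 0 nodes { }, right has 4 {16, 15, 19, 6}.
      Root 19: left subtree has 2 nodes {16, 15}, right has 1 {6}.
        Root 15: left subtree has 1 node {16}, right has 0 { }.
  Root 25: left subtree has 0 nodes { }, right has 1 {22}.

36 16 15 6 19 24 39 22 25 23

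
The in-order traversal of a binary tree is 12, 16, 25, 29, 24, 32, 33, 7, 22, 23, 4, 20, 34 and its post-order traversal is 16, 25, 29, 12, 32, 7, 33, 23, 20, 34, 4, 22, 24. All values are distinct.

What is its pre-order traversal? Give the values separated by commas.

The last element of post-order is the root; it splits in-order into left and right subtrees.
Root 24: left subtree has 4 nodes {12, 16, 25, 29}, right has 8 {32, 33, 7, 22, 23, 4, 20, 34}.
  Root 12: left subtree has 0 nodes { }, right has 3 {16, 25, 29}.
    Root 29: left subtree has 2 nodes {16, 25}, right has 0 { }.
      Root 25: left subtree has 1 node {16}, right has 0 { }.
  Root 22: left subtree has 3 nodes {32, 33, 7}, right has 4 {23, 4, 20, 34}.
    Root 33: left subtree has 1 node {32}, right has 1 {7}.
    Root 4: left subtree has 1 node {23}, right has 2 {20, 34}.
      Root 34: left subtree has 1 node {20}, right has 0 { }.

24, 12, 29, 25, 16, 22, 33, 32, 7, 4, 23, 34, 20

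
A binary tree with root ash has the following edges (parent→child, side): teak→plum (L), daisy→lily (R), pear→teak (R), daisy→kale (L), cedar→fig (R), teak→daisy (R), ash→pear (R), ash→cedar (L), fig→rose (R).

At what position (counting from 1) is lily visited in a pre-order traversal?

10

Pre-order visits the node, then its left subtree, then its right subtree.
Visit ash.
At ash: go left to cedar.
  Visit cedar.
  At cedar: no left child.
  At cedar: go right to fig.
    Visit fig.
    At fig: no left child.
    At fig: go right to rose.
      rose is a leaf — visit rose.
At ash: go right to pear.
  Visit pear.
  At pear: no left child.
  At pear: go right to teak.
    Visit teak.
    At teak: go left to plum.
      plum is a leaf — visit plum.
    At teak: go right to daisy.
      Visit daisy.
      At daisy: go left to kale.
        kale is a leaf — visit kale.
      At daisy: go right to lily.
        lily is a leaf — visit lily.
Full pre-order sequence: ash, cedar, fig, rose, pear, teak, plum, daisy, kale, lily.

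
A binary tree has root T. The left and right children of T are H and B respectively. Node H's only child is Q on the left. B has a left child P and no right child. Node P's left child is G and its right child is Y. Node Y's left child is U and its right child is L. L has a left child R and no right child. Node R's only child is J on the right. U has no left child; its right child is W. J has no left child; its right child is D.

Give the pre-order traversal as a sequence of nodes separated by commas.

T, H, Q, B, P, G, Y, U, W, L, R, J, D

Pre-order visits the node, then its left subtree, then its right subtree.
Visit T.
At T: go left to H.
  Visit H.
  At H: go left to Q.
    Q is a leaf — visit Q.
  At H: no right child.
At T: go right to B.
  Visit B.
  At B: go left to P.
    Visit P.
    At P: go left to G.
      G is a leaf — visit G.
    At P: go right to Y.
      Visit Y.
      At Y: go left to U.
        Visit U.
        At U: no left child.
        At U: go right to W.
          W is a leaf — visit W.
      At Y: go right to L.
        Visit L.
        At L: go left to R.
          Visit R.
          At R: no left child.
          At R: go right to J.
            Visit J.
            At J: no left child.
            At J: go right to D.
              D is a leaf — visit D.
        At L: no right child.
  At B: no right child.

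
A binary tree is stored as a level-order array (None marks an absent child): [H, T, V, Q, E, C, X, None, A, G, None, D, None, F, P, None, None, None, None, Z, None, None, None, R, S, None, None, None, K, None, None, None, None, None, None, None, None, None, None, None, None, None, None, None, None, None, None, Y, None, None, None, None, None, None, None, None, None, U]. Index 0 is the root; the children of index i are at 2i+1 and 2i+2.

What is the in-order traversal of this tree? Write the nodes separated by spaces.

Q A T Z G E H Y R D S C V F U K X P

In-order visits the left subtree, then the node, then the right subtree.
At H: go left to T.
  At T: go left to Q.
    At Q: no left child.
    Visit Q.
    At Q: go right to A.
      A is a leaf — visit A.
  Visit T.
  At T: go right to E.
    At E: go left to G.
      At G: go left to Z.
        Z is a leaf — visit Z.
      Visit G.
      At G: no right child.
    Visit E.
    At E: no right child.
Visit H.
At H: go right to V.
  At V: go left to C.
    At C: go left to D.
      At D: go left to R.
        At R: go left to Y.
          Y is a leaf — visit Y.
        Visit R.
        At R: no right child.
      Visit D.
      At D: go right to S.
        S is a leaf — visit S.
    Visit C.
    At C: no right child.
  Visit V.
  At V: go right to X.
    At X: go left to F.
      At F: no left child.
      Visit F.
      At F: go right to K.
        At K: go left to U.
          U is a leaf — visit U.
        Visit K.
        At K: no right child.
    Visit X.
    At X: go right to P.
      P is a leaf — visit P.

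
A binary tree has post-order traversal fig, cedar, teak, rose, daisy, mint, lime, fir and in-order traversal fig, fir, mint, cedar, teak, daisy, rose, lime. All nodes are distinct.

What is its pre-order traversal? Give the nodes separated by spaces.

The last element of post-order is the root; it splits in-order into left and right subtrees.
Root fir: left subtree has 1 node {fig}, right has 6 {mint, cedar, teak, daisy, rose, lime}.
  Root lime: left subtree has 5 nodes {mint, cedar, teak, daisy, rose}, right has 0 { }.
    Root mint: left subtree has 0 nodes { }, right has 4 {cedar, teak, daisy, rose}.
      Root daisy: left subtree has 2 nodes {cedar, teak}, right has 1 {rose}.
        Root teak: left subtree has 1 node {cedar}, right has 0 { }.

fir fig lime mint daisy teak cedar rose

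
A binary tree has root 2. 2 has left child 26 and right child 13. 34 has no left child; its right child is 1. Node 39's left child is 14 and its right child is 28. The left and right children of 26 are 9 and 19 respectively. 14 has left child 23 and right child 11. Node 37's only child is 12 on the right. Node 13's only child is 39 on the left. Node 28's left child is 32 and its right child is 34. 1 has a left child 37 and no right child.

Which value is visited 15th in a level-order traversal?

Level-order visits nodes level by level from the root, left to right within each level.
Level 0: 2
Level 1: 26, 13
Level 2: 9, 19, 39
Level 3: 14, 28
Level 4: 23, 11, 32, 34
Level 5: 1
Level 6: 37
Level 7: 12
Full level-order sequence: 2, 26, 13, 9, 19, 39, 14, 28, 23, 11, 32, 34, 1, 37, 12.

12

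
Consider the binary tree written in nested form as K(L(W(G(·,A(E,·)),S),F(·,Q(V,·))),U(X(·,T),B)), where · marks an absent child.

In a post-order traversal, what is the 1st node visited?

Post-order visits the left subtree, then the right subtree, then the node.
At K: go left to L.
  At L: go left to W.
    At W: go left to G.
      At G: no left child.
      At G: go right to A.
        At A: go left to E.
          E is a leaf — visit E.
        At A: no right child.
        Visit A.
      Visit G.
    At W: go right to S.
      S is a leaf — visit S.
    Visit W.
  At L: go right to F.
    At F: no left child.
    At F: go right to Q.
      At Q: go left to V.
        V is a leaf — visit V.
      At Q: no right child.
      Visit Q.
    Visit F.
  Visit L.
At K: go right to U.
  At U: go left to X.
    At X: no left child.
    At X: go right to T.
      T is a leaf — visit T.
    Visit X.
  At U: go right to B.
    B is a leaf — visit B.
  Visit U.
Visit K.
Full post-order sequence: E, A, G, S, W, V, Q, F, L, T, X, B, U, K.

E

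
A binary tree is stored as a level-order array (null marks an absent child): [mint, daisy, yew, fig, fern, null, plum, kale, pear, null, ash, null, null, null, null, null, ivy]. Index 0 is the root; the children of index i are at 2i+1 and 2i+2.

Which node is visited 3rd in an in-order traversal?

In-order visits the left subtree, then the node, then the right subtree.
At mint: go left to daisy.
  At daisy: go left to fig.
    At fig: go left to kale.
      At kale: no left child.
      Visit kale.
      At kale: go right to ivy.
        ivy is a leaf — visit ivy.
    Visit fig.
    At fig: go right to pear.
      pear is a leaf — visit pear.
  Visit daisy.
  At daisy: go right to fern.
    At fern: no left child.
    Visit fern.
    At fern: go right to ash.
      ash is a leaf — visit ash.
Visit mint.
At mint: go right to yew.
  At yew: no left child.
  Visit yew.
  At yew: go right to plum.
    plum is a leaf — visit plum.
Full in-order sequence: kale, ivy, fig, pear, daisy, fern, ash, mint, yew, plum.

fig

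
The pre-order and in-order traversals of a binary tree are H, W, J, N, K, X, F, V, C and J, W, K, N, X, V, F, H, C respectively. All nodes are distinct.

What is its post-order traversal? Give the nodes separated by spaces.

J K V F X N W C H

The first element of pre-order is the root; it splits in-order into left and right subtrees.
Root H: left subtree has 7 nodes {J, W, K, N, X, V, F}, right has 1 {C}.
  Root W: left subtree has 1 node {J}, right has 5 {K, N, X, V, F}.
    Root N: left subtree has 1 node {K}, right has 3 {X, V, F}.
      Root X: left subtree has 0 nodes { }, right has 2 {V, F}.
        Root F: left subtree has 1 node {V}, right has 0 { }.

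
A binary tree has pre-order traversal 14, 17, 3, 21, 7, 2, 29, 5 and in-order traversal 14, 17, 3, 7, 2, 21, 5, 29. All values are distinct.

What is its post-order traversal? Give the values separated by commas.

2, 7, 5, 29, 21, 3, 17, 14

The first element of pre-order is the root; it splits in-order into left and right subtrees.
Root 14: left subtree has 0 nodes { }, right has 7 {17, 3, 7, 2, 21, 5, 29}.
  Root 17: left subtree has 0 nodes { }, right has 6 {3, 7, 2, 21, 5, 29}.
    Root 3: left subtree has 0 nodes { }, right has 5 {7, 2, 21, 5, 29}.
      Root 21: left subtree has 2 nodes {7, 2}, right has 2 {5, 29}.
        Root 7: left subtree has 0 nodes { }, right has 1 {2}.
        Root 29: left subtree has 1 node {5}, right has 0 { }.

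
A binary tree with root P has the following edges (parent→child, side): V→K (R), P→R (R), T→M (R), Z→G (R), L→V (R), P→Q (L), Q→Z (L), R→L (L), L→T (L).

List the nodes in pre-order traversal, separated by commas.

P, Q, Z, G, R, L, T, M, V, K

Pre-order visits the node, then its left subtree, then its right subtree.
Visit P.
At P: go left to Q.
  Visit Q.
  At Q: go left to Z.
    Visit Z.
    At Z: no left child.
    At Z: go right to G.
      G is a leaf — visit G.
  At Q: no right child.
At P: go right to R.
  Visit R.
  At R: go left to L.
    Visit L.
    At L: go left to T.
      Visit T.
      At T: no left child.
      At T: go right to M.
        M is a leaf — visit M.
    At L: go right to V.
      Visit V.
      At V: no left child.
      At V: go right to K.
        K is a leaf — visit K.
  At R: no right child.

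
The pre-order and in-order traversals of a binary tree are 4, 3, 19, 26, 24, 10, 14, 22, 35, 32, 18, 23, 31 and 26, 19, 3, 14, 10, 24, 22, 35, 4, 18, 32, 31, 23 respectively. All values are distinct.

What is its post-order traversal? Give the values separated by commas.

The first element of pre-order is the root; it splits in-order into left and right subtrees.
Root 4: left subtree has 8 nodes {26, 19, 3, 14, 10, 24, 22, 35}, right has 4 {18, 32, 31, 23}.
  Root 3: left subtree has 2 nodes {26, 19}, right has 5 {14, 10, 24, 22, 35}.
    Root 19: left subtree has 1 node {26}, right has 0 { }.
    Root 24: left subtree has 2 nodes {14, 10}, right has 2 {22, 35}.
      Root 10: left subtree has 1 node {14}, right has 0 { }.
      Root 22: left subtree has 0 nodes { }, right has 1 {35}.
  Root 32: left subtree has 1 node {18}, right has 2 {31, 23}.
    Root 23: left subtree has 1 node {31}, right has 0 { }.

26, 19, 14, 10, 35, 22, 24, 3, 18, 31, 23, 32, 4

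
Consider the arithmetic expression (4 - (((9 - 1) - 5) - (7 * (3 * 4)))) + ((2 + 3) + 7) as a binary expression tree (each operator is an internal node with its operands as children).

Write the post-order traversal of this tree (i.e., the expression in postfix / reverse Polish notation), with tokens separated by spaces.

Post-order on an expression tree gives postfix notation: for each operator, emit left operand, right operand, then the operator.

4 9 1 - 5 - 7 3 4 * * - - 2 3 + 7 + +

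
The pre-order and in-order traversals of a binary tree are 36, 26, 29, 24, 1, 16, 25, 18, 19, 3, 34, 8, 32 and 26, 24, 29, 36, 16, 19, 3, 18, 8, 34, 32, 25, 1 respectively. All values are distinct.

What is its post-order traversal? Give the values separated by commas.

The first element of pre-order is the root; it splits in-order into left and right subtrees.
Root 36: left subtree has 3 nodes {26, 24, 29}, right has 9 {16, 19, 3, 18, 8, 34, 32, 25, 1}.
  Root 26: left subtree has 0 nodes { }, right has 2 {24, 29}.
    Root 29: left subtree has 1 node {24}, right has 0 { }.
  Root 1: left subtree has 8 nodes {16, 19, 3, 18, 8, 34, 32, 25}, right has 0 { }.
    Root 16: left subtree has 0 nodes { }, right has 7 {19, 3, 18, 8, 34, 32, 25}.
      Root 25: left subtree has 6 nodes {19, 3, 18, 8, 34, 32}, right has 0 { }.
        Root 18: left subtree has 2 nodes {19, 3}, right has 3 {8, 34, 32}.
          Root 19: left subtree has 0 nodes { }, right has 1 {3}.
          Root 34: left subtree has 1 node {8}, right has 1 {32}.

24, 29, 26, 3, 19, 8, 32, 34, 18, 25, 16, 1, 36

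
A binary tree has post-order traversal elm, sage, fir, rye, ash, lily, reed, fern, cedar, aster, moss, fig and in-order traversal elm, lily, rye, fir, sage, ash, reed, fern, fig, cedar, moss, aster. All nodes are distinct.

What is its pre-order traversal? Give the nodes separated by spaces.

fig fern reed lily elm ash rye fir sage moss cedar aster

The last element of post-order is the root; it splits in-order into left and right subtrees.
Root fig: left subtree has 8 nodes {elm, lily, rye, fir, sage, ash, reed, fern}, right has 3 {cedar, moss, aster}.
  Root fern: left subtree has 7 nodes {elm, lily, rye, fir, sage, ash, reed}, right has 0 { }.
    Root reed: left subtree has 6 nodes {elm, lily, rye, fir, sage, ash}, right has 0 { }.
      Root lily: left subtree has 1 node {elm}, right has 4 {rye, fir, sage, ash}.
        Root ash: left subtree has 3 nodes {rye, fir, sage}, right has 0 { }.
          Root rye: left subtree has 0 nodes { }, right has 2 {fir, sage}.
            Root fir: left subtree has 0 nodes { }, right has 1 {sage}.
  Root moss: left subtree has 1 node {cedar}, right has 1 {aster}.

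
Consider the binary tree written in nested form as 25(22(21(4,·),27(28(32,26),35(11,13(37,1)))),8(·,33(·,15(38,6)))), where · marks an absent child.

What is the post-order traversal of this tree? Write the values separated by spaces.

4 21 32 26 28 11 37 1 13 35 27 22 38 6 15 33 8 25

Post-order visits the left subtree, then the right subtree, then the node.
At 25: go left to 22.
  At 22: go left to 21.
    At 21: go left to 4.
      4 is a leaf — visit 4.
    At 21: no right child.
    Visit 21.
  At 22: go right to 27.
    At 27: go left to 28.
      At 28: go left to 32.
        32 is a leaf — visit 32.
      At 28: go right to 26.
        26 is a leaf — visit 26.
      Visit 28.
    At 27: go right to 35.
      At 35: go left to 11.
        11 is a leaf — visit 11.
      At 35: go right to 13.
        At 13: go left to 37.
          37 is a leaf — visit 37.
        At 13: go right to 1.
          1 is a leaf — visit 1.
        Visit 13.
      Visit 35.
    Visit 27.
  Visit 22.
At 25: go right to 8.
  At 8: no left child.
  At 8: go right to 33.
    At 33: no left child.
    At 33: go right to 15.
      At 15: go left to 38.
        38 is a leaf — visit 38.
      At 15: go right to 6.
        6 is a leaf — visit 6.
      Visit 15.
    Visit 33.
  Visit 8.
Visit 25.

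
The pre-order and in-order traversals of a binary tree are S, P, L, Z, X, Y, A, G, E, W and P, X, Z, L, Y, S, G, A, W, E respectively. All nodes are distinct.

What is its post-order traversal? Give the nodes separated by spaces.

The first element of pre-order is the root; it splits in-order into left and right subtrees.
Root S: left subtree has 5 nodes {P, X, Z, L, Y}, right has 4 {G, A, W, E}.
  Root P: left subtree has 0 nodes { }, right has 4 {X, Z, L, Y}.
    Root L: left subtree has 2 nodes {X, Z}, right has 1 {Y}.
      Root Z: left subtree has 1 node {X}, right has 0 { }.
  Root A: left subtree has 1 node {G}, right has 2 {W, E}.
    Root E: left subtree has 1 node {W}, right has 0 { }.

X Z Y L P G W E A S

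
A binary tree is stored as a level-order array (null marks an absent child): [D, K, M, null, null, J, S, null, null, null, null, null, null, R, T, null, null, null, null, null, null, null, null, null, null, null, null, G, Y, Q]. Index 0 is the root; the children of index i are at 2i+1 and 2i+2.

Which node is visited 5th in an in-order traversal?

G

In-order visits the left subtree, then the node, then the right subtree.
At D: go left to K.
  K is a leaf — visit K.
Visit D.
At D: go right to M.
  At M: go left to J.
    J is a leaf — visit J.
  Visit M.
  At M: go right to S.
    At S: go left to R.
      At R: go left to G.
        G is a leaf — visit G.
      Visit R.
      At R: go right to Y.
        Y is a leaf — visit Y.
    Visit S.
    At S: go right to T.
      At T: go left to Q.
        Q is a leaf — visit Q.
      Visit T.
      At T: no right child.
Full in-order sequence: K, D, J, M, G, R, Y, S, Q, T.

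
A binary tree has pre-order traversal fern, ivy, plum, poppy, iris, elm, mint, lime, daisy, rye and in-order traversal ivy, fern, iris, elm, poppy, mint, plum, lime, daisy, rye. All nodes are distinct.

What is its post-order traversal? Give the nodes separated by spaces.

ivy elm iris mint poppy rye daisy lime plum fern

The first element of pre-order is the root; it splits in-order into left and right subtrees.
Root fern: left subtree has 1 node {ivy}, right has 8 {iris, elm, poppy, mint, plum, lime, daisy, rye}.
  Root plum: left subtree has 4 nodes {iris, elm, poppy, mint}, right has 3 {lime, daisy, rye}.
    Root poppy: left subtree has 2 nodes {iris, elm}, right has 1 {mint}.
      Root iris: left subtree has 0 nodes { }, right has 1 {elm}.
    Root lime: left subtree has 0 nodes { }, right has 2 {daisy, rye}.
      Root daisy: left subtree has 0 nodes { }, right has 1 {rye}.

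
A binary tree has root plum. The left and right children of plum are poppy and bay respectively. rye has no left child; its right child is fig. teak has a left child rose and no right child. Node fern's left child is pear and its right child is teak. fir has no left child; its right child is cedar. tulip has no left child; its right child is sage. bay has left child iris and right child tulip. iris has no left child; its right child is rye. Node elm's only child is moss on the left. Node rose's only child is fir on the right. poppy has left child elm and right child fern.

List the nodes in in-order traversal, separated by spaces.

In-order visits the left subtree, then the node, then the right subtree.
At plum: go left to poppy.
  At poppy: go left to elm.
    At elm: go left to moss.
      moss is a leaf — visit moss.
    Visit elm.
    At elm: no right child.
  Visit poppy.
  At poppy: go right to fern.
    At fern: go left to pear.
      pear is a leaf — visit pear.
    Visit fern.
    At fern: go right to teak.
      At teak: go left to rose.
        At rose: no left child.
        Visit rose.
        At rose: go right to fir.
          At fir: no left child.
          Visit fir.
          At fir: go right to cedar.
            cedar is a leaf — visit cedar.
      Visit teak.
      At teak: no right child.
Visit plum.
At plum: go right to bay.
  At bay: go left to iris.
    At iris: no left child.
    Visit iris.
    At iris: go right to rye.
      At rye: no left child.
      Visit rye.
      At rye: go right to fig.
        fig is a leaf — visit fig.
  Visit bay.
  At bay: go right to tulip.
    At tulip: no left child.
    Visit tulip.
    At tulip: go right to sage.
      sage is a leaf — visit sage.

moss elm poppy pear fern rose fir cedar teak plum iris rye fig bay tulip sage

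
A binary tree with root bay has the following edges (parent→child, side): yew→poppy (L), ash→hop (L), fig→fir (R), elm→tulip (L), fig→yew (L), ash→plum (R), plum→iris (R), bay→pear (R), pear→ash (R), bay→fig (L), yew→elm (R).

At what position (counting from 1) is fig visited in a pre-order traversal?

Pre-order visits the node, then its left subtree, then its right subtree.
Visit bay.
At bay: go left to fig.
  Visit fig.
  At fig: go left to yew.
    Visit yew.
    At yew: go left to poppy.
      poppy is a leaf — visit poppy.
    At yew: go right to elm.
      Visit elm.
      At elm: go left to tulip.
        tulip is a leaf — visit tulip.
      At elm: no right child.
  At fig: go right to fir.
    fir is a leaf — visit fir.
At bay: go right to pear.
  Visit pear.
  At pear: no left child.
  At pear: go right to ash.
    Visit ash.
    At ash: go left to hop.
      hop is a leaf — visit hop.
    At ash: go right to plum.
      Visit plum.
      At plum: no left child.
      At plum: go right to iris.
        iris is a leaf — visit iris.
Full pre-order sequence: bay, fig, yew, poppy, elm, tulip, fir, pear, ash, hop, plum, iris.

2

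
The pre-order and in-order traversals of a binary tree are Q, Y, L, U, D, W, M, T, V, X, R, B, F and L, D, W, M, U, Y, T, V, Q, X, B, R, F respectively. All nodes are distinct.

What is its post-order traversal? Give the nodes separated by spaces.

M W D U L V T Y B F R X Q

The first element of pre-order is the root; it splits in-order into left and right subtrees.
Root Q: left subtree has 8 nodes {L, D, W, M, U, Y, T, V}, right has 4 {X, B, R, F}.
  Root Y: left subtree has 5 nodes {L, D, W, M, U}, right has 2 {T, V}.
    Root L: left subtree has 0 nodes { }, right has 4 {D, W, M, U}.
      Root U: left subtree has 3 nodes {D, W, M}, right has 0 { }.
        Root D: left subtree has 0 nodes { }, right has 2 {W, M}.
          Root W: left subtree has 0 nodes { }, right has 1 {M}.
    Root T: left subtree has 0 nodes { }, right has 1 {V}.
  Root X: left subtree has 0 nodes { }, right has 3 {B, R, F}.
    Root R: left subtree has 1 node {B}, right has 1 {F}.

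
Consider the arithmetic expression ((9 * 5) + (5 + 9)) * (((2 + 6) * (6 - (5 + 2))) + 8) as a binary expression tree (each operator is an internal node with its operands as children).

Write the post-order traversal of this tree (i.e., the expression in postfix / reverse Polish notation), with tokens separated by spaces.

9 5 * 5 9 + + 2 6 + 6 5 2 + - * 8 + *

Post-order on an expression tree gives postfix notation: for each operator, emit left operand, right operand, then the operator.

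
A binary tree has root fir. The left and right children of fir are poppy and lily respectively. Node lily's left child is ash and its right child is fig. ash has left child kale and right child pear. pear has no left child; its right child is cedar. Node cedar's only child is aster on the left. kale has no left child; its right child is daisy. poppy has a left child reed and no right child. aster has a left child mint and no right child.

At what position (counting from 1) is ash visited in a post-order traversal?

Post-order visits the left subtree, then the right subtree, then the node.
At fir: go left to poppy.
  At poppy: go left to reed.
    reed is a leaf — visit reed.
  At poppy: no right child.
  Visit poppy.
At fir: go right to lily.
  At lily: go left to ash.
    At ash: go left to kale.
      At kale: no left child.
      At kale: go right to daisy.
        daisy is a leaf — visit daisy.
      Visit kale.
    At ash: go right to pear.
      At pear: no left child.
      At pear: go right to cedar.
        At cedar: go left to aster.
          At aster: go left to mint.
            mint is a leaf — visit mint.
          At aster: no right child.
          Visit aster.
        At cedar: no right child.
        Visit cedar.
      Visit pear.
    Visit ash.
  At lily: go right to fig.
    fig is a leaf — visit fig.
  Visit lily.
Visit fir.
Full post-order sequence: reed, poppy, daisy, kale, mint, aster, cedar, pear, ash, fig, lily, fir.

9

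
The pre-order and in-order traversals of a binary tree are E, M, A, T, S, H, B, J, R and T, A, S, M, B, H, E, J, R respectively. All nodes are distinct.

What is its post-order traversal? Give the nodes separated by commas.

T, S, A, B, H, M, R, J, E

The first element of pre-order is the root; it splits in-order into left and right subtrees.
Root E: left subtree has 6 nodes {T, A, S, M, B, H}, right has 2 {J, R}.
  Root M: left subtree has 3 nodes {T, A, S}, right has 2 {B, H}.
    Root A: left subtree has 1 node {T}, right has 1 {S}.
    Root H: left subtree has 1 node {B}, right has 0 { }.
  Root J: left subtree has 0 nodes { }, right has 1 {R}.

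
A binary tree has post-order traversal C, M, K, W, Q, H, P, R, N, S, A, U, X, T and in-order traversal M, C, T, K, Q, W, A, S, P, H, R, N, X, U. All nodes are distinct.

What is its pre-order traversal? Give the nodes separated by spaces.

The last element of post-order is the root; it splits in-order into left and right subtrees.
Root T: left subtree has 2 nodes {M, C}, right has 11 {K, Q, W, A, S, P, H, R, N, X, U}.
  Root M: left subtree has 0 nodes { }, right has 1 {C}.
  Root X: left subtree has 9 nodes {K, Q, W, A, S, P, H, R, N}, right has 1 {U}.
    Root A: left subtree has 3 nodes {K, Q, W}, right has 5 {S, P, H, R, N}.
      Root Q: left subtree has 1 node {K}, right has 1 {W}.
      Root S: left subtree has 0 nodes { }, right has 4 {P, H, R, N}.
        Root N: left subtree has 3 nodes {P, H, R}, right has 0 { }.
          Root R: left subtree has 2 nodes {P, H}, right has 0 { }.
            Root P: left subtree has 0 nodes { }, right has 1 {H}.

T M C X A Q K W S N R P H U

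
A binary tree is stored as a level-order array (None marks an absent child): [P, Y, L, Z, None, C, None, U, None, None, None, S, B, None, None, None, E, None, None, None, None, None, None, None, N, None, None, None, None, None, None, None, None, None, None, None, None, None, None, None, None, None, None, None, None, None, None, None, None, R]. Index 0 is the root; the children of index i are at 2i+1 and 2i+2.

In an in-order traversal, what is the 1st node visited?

U

In-order visits the left subtree, then the node, then the right subtree.
At P: go left to Y.
  At Y: go left to Z.
    At Z: go left to U.
      At U: no left child.
      Visit U.
      At U: go right to E.
        E is a leaf — visit E.
    Visit Z.
    At Z: no right child.
  Visit Y.
  At Y: no right child.
Visit P.
At P: go right to L.
  At L: go left to C.
    At C: go left to S.
      At S: no left child.
      Visit S.
      At S: go right to N.
        At N: go left to R.
          R is a leaf — visit R.
        Visit N.
        At N: no right child.
    Visit C.
    At C: go right to B.
      B is a leaf — visit B.
  Visit L.
  At L: no right child.
Full in-order sequence: U, E, Z, Y, P, S, R, N, C, B, L.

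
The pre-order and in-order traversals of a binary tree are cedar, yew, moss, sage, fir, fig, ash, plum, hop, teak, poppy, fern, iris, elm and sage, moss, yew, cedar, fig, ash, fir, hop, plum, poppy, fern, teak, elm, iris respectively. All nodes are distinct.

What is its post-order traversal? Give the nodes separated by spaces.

sage moss yew ash fig hop fern poppy elm iris teak plum fir cedar

The first element of pre-order is the root; it splits in-order into left and right subtrees.
Root cedar: left subtree has 3 nodes {sage, moss, yew}, right has 10 {fig, ash, fir, hop, plum, poppy, fern, teak, elm, iris}.
  Root yew: left subtree has 2 nodes {sage, moss}, right has 0 { }.
    Root moss: left subtree has 1 node {sage}, right has 0 { }.
  Root fir: left subtree has 2 nodes {fig, ash}, right has 7 {hop, plum, poppy, fern, teak, elm, iris}.
    Root fig: left subtree has 0 nodes { }, right has 1 {ash}.
    Root plum: left subtree has 1 node {hop}, right has 5 {poppy, fern, teak, elm, iris}.
      Root teak: left subtree has 2 nodes {poppy, fern}, right has 2 {elm, iris}.
        Root poppy: left subtree has 0 nodes { }, right has 1 {fern}.
        Root iris: left subtree has 1 node {elm}, right has 0 { }.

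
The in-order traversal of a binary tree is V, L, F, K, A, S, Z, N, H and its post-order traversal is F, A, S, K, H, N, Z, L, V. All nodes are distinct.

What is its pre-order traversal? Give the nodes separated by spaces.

The last element of post-order is the root; it splits in-order into left and right subtrees.
Root V: left subtree has 0 nodes { }, right has 8 {L, F, K, A, S, Z, N, H}.
  Root L: left subtree has 0 nodes { }, right has 7 {F, K, A, S, Z, N, H}.
    Root Z: left subtree has 4 nodes {F, K, A, S}, right has 2 {N, H}.
      Root K: left subtree has 1 node {F}, right has 2 {A, S}.
        Root S: left subtree has 1 node {A}, right has 0 { }.
      Root N: left subtree has 0 nodes { }, right has 1 {H}.

V L Z K F S A N H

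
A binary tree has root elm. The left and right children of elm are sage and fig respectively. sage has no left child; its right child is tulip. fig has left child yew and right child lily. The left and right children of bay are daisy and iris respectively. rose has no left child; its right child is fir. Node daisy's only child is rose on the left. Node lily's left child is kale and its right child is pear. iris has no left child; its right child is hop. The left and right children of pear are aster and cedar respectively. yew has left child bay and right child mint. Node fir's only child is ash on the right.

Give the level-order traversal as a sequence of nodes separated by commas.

elm, sage, fig, tulip, yew, lily, bay, mint, kale, pear, daisy, iris, aster, cedar, rose, hop, fir, ash

Level-order visits nodes level by level from the root, left to right within each level.
Level 0: elm
Level 1: sage, fig
Level 2: tulip, yew, lily
Level 3: bay, mint, kale, pear
Level 4: daisy, iris, aster, cedar
Level 5: rose, hop
Level 6: fir
Level 7: ash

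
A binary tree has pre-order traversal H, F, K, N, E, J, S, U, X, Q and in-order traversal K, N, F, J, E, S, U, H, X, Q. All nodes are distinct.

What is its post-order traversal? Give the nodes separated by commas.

N, K, J, U, S, E, F, Q, X, H

The first element of pre-order is the root; it splits in-order into left and right subtrees.
Root H: left subtree has 7 nodes {K, N, F, J, E, S, U}, right has 2 {X, Q}.
  Root F: left subtree has 2 nodes {K, N}, right has 4 {J, E, S, U}.
    Root K: left subtree has 0 nodes { }, right has 1 {N}.
    Root E: left subtree has 1 node {J}, right has 2 {S, U}.
      Root S: left subtree has 0 nodes { }, right has 1 {U}.
  Root X: left subtree has 0 nodes { }, right has 1 {Q}.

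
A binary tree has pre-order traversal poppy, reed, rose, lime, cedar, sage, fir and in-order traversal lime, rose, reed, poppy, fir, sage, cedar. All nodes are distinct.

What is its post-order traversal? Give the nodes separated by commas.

The first element of pre-order is the root; it splits in-order into left and right subtrees.
Root poppy: left subtree has 3 nodes {lime, rose, reed}, right has 3 {fir, sage, cedar}.
  Root reed: left subtree has 2 nodes {lime, rose}, right has 0 { }.
    Root rose: left subtree has 1 node {lime}, right has 0 { }.
  Root cedar: left subtree has 2 nodes {fir, sage}, right has 0 { }.
    Root sage: left subtree has 1 node {fir}, right has 0 { }.

lime, rose, reed, fir, sage, cedar, poppy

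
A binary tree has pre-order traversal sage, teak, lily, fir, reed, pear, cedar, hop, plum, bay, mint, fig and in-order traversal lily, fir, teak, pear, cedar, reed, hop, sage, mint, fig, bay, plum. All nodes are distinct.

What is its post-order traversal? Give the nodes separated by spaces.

The first element of pre-order is the root; it splits in-order into left and right subtrees.
Root sage: left subtree has 7 nodes {lily, fir, teak, pear, cedar, reed, hop}, right has 4 {mint, fig, bay, plum}.
  Root teak: left subtree has 2 nodes {lily, fir}, right has 4 {pear, cedar, reed, hop}.
    Root lily: left subtree has 0 nodes { }, right has 1 {fir}.
    Root reed: left subtree has 2 nodes {pear, cedar}, right has 1 {hop}.
      Root pear: left subtree has 0 nodes { }, right has 1 {cedar}.
  Root plum: left subtree has 3 nodes {mint, fig, bay}, right has 0 { }.
    Root bay: left subtree has 2 nodes {mint, fig}, right has 0 { }.
      Root mint: left subtree has 0 nodes { }, right has 1 {fig}.

fir lily cedar pear hop reed teak fig mint bay plum sage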